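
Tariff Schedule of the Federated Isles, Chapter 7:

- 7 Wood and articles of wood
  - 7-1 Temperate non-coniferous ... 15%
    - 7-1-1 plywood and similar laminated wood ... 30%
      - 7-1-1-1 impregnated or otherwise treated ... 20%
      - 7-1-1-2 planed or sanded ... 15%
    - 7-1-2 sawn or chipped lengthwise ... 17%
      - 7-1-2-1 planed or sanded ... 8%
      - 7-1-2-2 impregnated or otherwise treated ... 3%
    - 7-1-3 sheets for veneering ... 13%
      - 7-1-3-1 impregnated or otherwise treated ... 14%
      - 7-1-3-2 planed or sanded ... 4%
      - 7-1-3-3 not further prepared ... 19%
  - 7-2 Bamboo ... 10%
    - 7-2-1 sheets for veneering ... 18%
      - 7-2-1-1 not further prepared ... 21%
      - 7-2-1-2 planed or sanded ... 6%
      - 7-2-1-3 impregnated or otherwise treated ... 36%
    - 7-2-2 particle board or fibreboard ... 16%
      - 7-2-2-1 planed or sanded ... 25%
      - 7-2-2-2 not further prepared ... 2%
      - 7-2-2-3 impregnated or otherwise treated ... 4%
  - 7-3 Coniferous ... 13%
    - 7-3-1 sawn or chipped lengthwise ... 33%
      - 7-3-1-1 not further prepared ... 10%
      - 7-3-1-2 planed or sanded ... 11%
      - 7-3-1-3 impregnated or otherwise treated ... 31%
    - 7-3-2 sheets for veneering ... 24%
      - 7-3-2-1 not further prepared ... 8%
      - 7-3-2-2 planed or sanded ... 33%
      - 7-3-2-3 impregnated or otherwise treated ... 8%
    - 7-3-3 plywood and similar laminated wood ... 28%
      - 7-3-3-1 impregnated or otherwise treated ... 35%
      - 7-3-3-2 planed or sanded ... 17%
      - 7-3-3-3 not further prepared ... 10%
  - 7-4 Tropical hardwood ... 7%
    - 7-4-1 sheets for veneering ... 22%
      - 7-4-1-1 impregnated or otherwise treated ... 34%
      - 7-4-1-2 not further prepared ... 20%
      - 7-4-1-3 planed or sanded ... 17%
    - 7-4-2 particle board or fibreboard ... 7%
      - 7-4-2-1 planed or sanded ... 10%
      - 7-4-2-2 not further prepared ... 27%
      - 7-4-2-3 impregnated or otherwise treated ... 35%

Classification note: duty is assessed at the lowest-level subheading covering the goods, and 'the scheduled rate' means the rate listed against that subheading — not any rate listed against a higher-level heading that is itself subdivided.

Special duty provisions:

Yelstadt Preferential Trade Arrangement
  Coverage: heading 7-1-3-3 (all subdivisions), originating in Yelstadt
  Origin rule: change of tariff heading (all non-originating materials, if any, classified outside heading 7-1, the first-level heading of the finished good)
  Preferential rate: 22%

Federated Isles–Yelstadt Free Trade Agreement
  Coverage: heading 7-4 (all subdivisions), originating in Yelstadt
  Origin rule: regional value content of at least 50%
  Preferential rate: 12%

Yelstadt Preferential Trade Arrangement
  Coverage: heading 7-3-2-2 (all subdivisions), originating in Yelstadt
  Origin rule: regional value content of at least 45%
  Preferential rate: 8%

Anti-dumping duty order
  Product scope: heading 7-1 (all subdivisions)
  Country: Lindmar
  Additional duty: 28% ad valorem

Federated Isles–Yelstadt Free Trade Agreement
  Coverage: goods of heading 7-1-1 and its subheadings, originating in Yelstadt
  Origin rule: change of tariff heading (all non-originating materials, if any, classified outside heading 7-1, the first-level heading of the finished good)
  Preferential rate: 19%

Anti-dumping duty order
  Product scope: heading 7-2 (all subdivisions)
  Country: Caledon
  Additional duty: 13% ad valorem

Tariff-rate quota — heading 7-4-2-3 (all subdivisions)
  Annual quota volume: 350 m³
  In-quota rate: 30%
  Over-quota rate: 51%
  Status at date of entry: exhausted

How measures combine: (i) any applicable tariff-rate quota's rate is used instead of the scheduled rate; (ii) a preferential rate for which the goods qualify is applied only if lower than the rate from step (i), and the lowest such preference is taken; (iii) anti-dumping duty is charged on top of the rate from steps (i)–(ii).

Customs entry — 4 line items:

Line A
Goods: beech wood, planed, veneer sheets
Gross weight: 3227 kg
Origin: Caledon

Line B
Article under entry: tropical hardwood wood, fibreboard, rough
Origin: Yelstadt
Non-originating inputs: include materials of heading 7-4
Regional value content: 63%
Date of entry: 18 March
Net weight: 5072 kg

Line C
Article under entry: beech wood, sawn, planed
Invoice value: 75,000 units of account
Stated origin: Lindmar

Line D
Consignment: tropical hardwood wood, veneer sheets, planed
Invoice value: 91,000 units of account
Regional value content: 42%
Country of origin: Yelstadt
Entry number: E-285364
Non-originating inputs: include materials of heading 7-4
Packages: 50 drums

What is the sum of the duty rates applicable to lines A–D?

69%

Line A: beech → 7-1; veneer sheets → 7-1-3; planed → 7-1-3-2. Scheduled 4%. No special measure applies. → 4%.
Line B: tropical hardwood → 7-4; fibreboard → 7-4-2; rough → 7-4-2-2. Scheduled 27%. Yelstadt agreement on 7-1-3-3: 7-4-2-2 not covered; Yelstadt agreement on 7-4: RVC ≥ 50% → 12% available; Yelstadt agreement on 7-3-2-2: 7-4-2-2 not covered; Yelstadt agreement on 7-1-1: 7-4-2-2 not covered; preferential 12%. → 12%.
Line C: beech → 7-1; sawn → 7-1-2; planed → 7-1-2-1. Scheduled 8%. anti-dumping (Lindmar, 7-1): +28%; total 8% + 28% = 36%. → 36%.
Line D: tropical hardwood → 7-4; veneer sheets → 7-4-1; planed → 7-4-1-3. Scheduled 17%. Yelstadt agreement on 7-1-3-3: 7-4-1-3 not covered; Yelstadt agreement on 7-4: RVC < 50%; Yelstadt agreement on 7-3-2-2: 7-4-1-3 not covered; Yelstadt agreement on 7-1-1: 7-4-1-3 not covered. → 17%.
Sum: 4% + 12% + 36% + 17% = 69%.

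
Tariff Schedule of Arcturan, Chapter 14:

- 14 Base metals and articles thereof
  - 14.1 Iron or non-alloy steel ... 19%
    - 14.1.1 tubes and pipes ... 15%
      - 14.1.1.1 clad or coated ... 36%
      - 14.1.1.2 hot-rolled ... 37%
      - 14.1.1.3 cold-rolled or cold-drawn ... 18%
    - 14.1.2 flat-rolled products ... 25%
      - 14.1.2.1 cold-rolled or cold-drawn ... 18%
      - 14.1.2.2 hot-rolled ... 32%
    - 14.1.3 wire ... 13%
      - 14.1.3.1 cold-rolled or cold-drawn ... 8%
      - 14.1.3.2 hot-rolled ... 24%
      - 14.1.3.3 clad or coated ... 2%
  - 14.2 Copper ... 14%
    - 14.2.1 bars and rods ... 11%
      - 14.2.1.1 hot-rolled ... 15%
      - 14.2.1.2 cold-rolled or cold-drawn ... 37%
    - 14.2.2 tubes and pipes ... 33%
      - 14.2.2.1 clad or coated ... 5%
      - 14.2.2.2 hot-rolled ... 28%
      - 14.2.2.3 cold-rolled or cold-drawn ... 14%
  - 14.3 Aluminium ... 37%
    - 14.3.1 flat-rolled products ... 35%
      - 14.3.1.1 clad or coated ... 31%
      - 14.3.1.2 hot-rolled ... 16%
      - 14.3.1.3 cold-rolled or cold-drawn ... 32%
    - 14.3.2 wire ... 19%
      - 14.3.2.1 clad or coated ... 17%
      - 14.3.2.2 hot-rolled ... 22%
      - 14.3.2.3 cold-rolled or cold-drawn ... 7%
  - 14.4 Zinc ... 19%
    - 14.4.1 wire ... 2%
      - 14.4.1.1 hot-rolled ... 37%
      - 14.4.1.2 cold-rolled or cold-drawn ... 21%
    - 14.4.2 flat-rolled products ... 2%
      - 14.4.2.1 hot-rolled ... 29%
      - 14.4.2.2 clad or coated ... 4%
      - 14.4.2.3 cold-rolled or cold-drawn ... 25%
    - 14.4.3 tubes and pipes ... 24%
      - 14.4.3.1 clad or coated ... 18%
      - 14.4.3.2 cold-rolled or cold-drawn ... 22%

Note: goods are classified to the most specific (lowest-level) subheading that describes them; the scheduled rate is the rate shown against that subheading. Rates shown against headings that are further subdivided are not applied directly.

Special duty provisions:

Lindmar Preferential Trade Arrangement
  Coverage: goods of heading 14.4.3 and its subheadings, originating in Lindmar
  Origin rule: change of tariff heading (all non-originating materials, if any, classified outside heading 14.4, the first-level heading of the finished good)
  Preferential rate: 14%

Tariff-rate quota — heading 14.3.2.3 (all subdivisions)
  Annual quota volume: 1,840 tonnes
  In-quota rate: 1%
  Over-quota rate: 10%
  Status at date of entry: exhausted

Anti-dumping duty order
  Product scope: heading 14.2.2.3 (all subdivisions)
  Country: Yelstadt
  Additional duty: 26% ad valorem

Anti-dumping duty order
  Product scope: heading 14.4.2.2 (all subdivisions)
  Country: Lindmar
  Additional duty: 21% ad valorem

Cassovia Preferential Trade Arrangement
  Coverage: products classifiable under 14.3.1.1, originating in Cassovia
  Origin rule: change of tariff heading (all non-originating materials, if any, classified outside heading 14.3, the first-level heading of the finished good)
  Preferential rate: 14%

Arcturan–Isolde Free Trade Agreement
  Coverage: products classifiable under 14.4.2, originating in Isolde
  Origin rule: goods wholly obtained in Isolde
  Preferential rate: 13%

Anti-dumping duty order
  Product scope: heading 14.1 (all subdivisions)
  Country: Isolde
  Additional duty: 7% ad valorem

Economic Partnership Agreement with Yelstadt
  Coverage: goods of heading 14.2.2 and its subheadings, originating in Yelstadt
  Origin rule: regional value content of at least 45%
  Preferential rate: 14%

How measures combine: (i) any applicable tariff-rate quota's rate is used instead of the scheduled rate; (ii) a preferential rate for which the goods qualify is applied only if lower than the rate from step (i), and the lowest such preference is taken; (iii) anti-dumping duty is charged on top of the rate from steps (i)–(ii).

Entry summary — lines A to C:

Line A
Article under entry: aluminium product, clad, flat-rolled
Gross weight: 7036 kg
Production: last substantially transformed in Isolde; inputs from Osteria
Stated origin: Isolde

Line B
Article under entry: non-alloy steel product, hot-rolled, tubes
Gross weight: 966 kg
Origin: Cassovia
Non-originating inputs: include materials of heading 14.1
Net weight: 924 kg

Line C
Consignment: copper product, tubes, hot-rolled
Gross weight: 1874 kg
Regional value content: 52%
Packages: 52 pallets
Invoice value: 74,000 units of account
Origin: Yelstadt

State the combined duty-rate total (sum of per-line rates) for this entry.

Line A: aluminium → 14.3; flat-rolled → 14.3.1; clad → 14.3.1.1. Scheduled 31%. Isolde agreement on 14.4.2: 14.3.1.1 not covered. → 31%.
Line B: non-alloy steel → 14.1; tubes → 14.1.1; hot-rolled → 14.1.1.2. Scheduled 37%. Cassovia agreement on 14.3.1.1: 14.1.1.2 not covered. → 37%.
Line C: copper → 14.2; tubes → 14.2.2; hot-rolled → 14.2.2.2. Scheduled 28%. Yelstadt agreement on 14.2.2: RVC ≥ 45% → 14% available; preferential 14%. → 14%.
Sum: 31% + 37% + 14% = 82%.

82%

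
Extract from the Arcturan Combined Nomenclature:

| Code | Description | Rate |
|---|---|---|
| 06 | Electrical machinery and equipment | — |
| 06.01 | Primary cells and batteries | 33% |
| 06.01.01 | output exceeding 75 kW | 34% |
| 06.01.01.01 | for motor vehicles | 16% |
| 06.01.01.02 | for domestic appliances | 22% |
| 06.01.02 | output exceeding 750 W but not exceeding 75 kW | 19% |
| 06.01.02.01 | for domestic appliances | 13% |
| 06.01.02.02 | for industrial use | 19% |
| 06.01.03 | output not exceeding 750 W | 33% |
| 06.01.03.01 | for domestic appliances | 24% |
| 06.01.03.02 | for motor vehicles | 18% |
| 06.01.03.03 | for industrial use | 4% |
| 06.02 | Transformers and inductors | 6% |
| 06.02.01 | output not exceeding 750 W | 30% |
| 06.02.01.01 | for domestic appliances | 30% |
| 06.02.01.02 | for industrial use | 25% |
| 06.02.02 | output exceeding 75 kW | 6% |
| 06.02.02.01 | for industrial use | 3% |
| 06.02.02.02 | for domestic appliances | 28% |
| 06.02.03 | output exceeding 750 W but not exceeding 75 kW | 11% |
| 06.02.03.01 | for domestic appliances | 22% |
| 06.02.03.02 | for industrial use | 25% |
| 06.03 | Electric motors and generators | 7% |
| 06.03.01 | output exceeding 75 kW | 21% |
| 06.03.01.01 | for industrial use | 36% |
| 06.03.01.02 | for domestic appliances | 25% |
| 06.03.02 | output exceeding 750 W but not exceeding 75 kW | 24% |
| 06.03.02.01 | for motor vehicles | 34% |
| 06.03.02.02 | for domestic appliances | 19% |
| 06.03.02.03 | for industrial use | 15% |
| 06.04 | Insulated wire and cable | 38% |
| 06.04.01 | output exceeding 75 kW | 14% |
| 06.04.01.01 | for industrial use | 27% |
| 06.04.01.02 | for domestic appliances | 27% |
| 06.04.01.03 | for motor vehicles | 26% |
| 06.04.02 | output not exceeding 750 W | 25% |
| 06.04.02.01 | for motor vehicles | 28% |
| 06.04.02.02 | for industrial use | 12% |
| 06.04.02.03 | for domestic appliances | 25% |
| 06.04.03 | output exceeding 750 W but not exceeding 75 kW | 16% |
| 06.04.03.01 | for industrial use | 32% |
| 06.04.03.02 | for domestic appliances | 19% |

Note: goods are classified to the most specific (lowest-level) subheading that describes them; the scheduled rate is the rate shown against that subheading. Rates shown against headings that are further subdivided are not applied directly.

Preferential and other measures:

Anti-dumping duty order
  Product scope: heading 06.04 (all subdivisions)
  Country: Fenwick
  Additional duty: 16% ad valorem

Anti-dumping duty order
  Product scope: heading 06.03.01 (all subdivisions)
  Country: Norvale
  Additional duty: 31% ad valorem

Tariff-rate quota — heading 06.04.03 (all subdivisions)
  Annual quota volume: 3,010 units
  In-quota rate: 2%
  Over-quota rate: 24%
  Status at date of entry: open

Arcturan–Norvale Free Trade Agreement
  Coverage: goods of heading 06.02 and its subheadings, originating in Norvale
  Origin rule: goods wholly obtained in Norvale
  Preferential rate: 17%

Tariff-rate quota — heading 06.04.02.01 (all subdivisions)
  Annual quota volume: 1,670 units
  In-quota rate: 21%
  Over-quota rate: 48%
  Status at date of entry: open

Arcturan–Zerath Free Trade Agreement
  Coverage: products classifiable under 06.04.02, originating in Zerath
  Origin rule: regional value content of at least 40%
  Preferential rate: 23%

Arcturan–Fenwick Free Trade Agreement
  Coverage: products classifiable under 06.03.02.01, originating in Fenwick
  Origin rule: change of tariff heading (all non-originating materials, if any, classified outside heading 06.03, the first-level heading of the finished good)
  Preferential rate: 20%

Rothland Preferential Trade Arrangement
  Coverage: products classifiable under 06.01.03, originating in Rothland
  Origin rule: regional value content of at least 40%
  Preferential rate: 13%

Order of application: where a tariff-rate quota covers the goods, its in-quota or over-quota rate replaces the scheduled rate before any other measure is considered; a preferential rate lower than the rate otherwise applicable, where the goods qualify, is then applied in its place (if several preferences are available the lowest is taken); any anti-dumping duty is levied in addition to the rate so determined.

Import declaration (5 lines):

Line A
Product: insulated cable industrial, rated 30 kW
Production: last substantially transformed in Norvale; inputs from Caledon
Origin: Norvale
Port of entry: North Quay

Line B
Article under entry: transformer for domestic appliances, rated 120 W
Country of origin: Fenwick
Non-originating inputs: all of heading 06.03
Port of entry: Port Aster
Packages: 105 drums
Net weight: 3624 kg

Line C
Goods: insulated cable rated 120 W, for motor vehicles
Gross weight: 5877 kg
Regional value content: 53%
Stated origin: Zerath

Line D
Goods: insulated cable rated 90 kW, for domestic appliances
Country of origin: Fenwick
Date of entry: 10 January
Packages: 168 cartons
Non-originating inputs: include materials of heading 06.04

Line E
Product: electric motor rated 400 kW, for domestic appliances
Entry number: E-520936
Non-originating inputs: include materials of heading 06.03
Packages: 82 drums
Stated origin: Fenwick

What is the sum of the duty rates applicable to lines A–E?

Line A: insulated cable → 06.04; rated 30 kW → 06.04.03; industrial → 06.04.03.01. Scheduled 32%. quota on 06.04.03 open → in-quota 2%; Norvale agreement on 06.02: 06.04.03.01 not covered. → 2%.
Line B: transformer → 06.02; rated 120 W → 06.02.01; for domestic appliances → 06.02.01.01. Scheduled 30%. Fenwick agreement on 06.03.02.01: 06.02.01.01 not covered. → 30%.
Line C: insulated cable → 06.04; rated 120 W → 06.04.02; for motor vehicles → 06.04.02.01. Scheduled 28%. quota on 06.04.02.01 open → in-quota 21%; Zerath agreement on 06.04.02: RVC ≥ 40% → 23% available; preference 23% not lower than 21% → no reduction. → 21%.
Line D: insulated cable → 06.04; rated 90 kW → 06.04.01; for domestic appliances → 06.04.01.02. Scheduled 27%. Fenwick agreement on 06.03.02.01: 06.04.01.02 not covered; anti-dumping (Fenwick, 06.04): +16%; total 27% + 16% = 43%. → 43%.
Line E: electric motor → 06.03; rated 400 kW → 06.03.01; for domestic appliances → 06.03.01.02. Scheduled 25%. Fenwick agreement on 06.03.02.01: 06.03.01.02 not covered. → 25%.
Sum: 2% + 30% + 21% + 43% + 25% = 121%.

121%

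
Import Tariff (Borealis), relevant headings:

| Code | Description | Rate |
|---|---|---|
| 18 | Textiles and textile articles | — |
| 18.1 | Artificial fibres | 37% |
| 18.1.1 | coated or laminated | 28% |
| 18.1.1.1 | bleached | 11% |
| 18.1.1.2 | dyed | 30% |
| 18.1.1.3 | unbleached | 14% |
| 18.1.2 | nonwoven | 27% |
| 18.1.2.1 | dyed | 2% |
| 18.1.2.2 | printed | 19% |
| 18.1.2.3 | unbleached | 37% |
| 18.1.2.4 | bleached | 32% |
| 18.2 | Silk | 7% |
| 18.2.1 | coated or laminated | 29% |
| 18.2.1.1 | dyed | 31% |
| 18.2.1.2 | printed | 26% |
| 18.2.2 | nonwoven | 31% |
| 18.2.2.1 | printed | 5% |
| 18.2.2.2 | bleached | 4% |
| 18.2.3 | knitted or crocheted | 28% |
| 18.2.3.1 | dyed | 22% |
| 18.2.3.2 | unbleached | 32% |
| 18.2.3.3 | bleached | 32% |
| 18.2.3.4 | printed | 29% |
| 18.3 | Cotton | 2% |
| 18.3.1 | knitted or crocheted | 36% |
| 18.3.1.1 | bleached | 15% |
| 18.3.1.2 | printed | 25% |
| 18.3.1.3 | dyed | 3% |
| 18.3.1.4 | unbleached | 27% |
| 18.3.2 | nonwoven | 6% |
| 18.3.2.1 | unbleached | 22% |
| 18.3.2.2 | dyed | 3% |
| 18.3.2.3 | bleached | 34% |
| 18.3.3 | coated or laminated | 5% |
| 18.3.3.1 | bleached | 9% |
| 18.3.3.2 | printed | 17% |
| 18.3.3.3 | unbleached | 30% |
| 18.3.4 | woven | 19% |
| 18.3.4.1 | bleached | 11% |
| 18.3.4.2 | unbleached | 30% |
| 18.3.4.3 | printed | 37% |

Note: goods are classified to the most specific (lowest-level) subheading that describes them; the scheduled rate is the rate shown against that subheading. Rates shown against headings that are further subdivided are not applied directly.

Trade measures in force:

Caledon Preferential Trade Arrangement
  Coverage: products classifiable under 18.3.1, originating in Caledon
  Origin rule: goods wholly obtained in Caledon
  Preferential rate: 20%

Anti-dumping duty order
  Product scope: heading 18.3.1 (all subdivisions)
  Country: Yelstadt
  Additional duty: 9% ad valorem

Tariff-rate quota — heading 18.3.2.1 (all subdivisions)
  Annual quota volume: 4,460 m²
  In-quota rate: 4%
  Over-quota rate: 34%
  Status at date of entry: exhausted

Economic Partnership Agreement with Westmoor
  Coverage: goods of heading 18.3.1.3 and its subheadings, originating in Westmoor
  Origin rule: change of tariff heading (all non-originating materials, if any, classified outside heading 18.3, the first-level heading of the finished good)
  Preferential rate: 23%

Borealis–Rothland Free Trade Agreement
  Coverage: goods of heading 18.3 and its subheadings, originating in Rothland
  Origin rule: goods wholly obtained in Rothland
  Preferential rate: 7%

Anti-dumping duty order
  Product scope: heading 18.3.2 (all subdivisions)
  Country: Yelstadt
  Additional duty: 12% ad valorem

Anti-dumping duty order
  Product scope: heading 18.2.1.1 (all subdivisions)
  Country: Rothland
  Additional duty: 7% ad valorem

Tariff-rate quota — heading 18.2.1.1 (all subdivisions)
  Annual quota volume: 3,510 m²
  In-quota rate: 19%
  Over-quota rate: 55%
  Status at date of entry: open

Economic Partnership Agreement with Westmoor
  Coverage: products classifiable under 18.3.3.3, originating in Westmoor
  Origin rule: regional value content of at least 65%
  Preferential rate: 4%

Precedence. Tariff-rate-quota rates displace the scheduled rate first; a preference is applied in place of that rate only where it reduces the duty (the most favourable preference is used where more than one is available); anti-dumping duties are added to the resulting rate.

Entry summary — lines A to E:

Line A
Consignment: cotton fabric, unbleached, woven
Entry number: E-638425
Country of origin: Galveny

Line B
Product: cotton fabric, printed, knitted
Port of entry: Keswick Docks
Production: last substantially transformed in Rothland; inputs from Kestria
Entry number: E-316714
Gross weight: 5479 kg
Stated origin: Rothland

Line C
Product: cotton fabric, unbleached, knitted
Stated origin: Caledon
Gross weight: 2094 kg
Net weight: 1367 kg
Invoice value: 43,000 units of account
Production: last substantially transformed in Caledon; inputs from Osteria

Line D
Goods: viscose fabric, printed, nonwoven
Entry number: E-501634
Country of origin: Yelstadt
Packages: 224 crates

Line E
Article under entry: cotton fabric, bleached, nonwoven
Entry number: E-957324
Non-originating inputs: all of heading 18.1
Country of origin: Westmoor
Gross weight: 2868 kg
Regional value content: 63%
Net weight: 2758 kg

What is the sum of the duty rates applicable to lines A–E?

135%

Line A: cotton → 18.3; woven → 18.3.4; unbleached → 18.3.4.2. Scheduled 30%. No special measure applies. → 30%.
Line B: cotton → 18.3; knitted → 18.3.1; printed → 18.3.1.2. Scheduled 25%. Rothland agreement on 18.3: not wholly obtained. → 25%.
Line C: cotton → 18.3; knitted → 18.3.1; unbleached → 18.3.1.4. Scheduled 27%. Caledon agreement on 18.3.1: not wholly obtained. → 27%.
Line D: viscose → 18.1; nonwoven → 18.1.2; printed → 18.1.2.2. Scheduled 19%. No special measure applies. → 19%.
Line E: cotton → 18.3; nonwoven → 18.3.2; bleached → 18.3.2.3. Scheduled 34%. Westmoor agreement on 18.3.1.3: 18.3.2.3 not covered; Westmoor agreement on 18.3.3.3: 18.3.2.3 not covered. → 34%.
Sum: 30% + 25% + 27% + 19% + 34% = 135%.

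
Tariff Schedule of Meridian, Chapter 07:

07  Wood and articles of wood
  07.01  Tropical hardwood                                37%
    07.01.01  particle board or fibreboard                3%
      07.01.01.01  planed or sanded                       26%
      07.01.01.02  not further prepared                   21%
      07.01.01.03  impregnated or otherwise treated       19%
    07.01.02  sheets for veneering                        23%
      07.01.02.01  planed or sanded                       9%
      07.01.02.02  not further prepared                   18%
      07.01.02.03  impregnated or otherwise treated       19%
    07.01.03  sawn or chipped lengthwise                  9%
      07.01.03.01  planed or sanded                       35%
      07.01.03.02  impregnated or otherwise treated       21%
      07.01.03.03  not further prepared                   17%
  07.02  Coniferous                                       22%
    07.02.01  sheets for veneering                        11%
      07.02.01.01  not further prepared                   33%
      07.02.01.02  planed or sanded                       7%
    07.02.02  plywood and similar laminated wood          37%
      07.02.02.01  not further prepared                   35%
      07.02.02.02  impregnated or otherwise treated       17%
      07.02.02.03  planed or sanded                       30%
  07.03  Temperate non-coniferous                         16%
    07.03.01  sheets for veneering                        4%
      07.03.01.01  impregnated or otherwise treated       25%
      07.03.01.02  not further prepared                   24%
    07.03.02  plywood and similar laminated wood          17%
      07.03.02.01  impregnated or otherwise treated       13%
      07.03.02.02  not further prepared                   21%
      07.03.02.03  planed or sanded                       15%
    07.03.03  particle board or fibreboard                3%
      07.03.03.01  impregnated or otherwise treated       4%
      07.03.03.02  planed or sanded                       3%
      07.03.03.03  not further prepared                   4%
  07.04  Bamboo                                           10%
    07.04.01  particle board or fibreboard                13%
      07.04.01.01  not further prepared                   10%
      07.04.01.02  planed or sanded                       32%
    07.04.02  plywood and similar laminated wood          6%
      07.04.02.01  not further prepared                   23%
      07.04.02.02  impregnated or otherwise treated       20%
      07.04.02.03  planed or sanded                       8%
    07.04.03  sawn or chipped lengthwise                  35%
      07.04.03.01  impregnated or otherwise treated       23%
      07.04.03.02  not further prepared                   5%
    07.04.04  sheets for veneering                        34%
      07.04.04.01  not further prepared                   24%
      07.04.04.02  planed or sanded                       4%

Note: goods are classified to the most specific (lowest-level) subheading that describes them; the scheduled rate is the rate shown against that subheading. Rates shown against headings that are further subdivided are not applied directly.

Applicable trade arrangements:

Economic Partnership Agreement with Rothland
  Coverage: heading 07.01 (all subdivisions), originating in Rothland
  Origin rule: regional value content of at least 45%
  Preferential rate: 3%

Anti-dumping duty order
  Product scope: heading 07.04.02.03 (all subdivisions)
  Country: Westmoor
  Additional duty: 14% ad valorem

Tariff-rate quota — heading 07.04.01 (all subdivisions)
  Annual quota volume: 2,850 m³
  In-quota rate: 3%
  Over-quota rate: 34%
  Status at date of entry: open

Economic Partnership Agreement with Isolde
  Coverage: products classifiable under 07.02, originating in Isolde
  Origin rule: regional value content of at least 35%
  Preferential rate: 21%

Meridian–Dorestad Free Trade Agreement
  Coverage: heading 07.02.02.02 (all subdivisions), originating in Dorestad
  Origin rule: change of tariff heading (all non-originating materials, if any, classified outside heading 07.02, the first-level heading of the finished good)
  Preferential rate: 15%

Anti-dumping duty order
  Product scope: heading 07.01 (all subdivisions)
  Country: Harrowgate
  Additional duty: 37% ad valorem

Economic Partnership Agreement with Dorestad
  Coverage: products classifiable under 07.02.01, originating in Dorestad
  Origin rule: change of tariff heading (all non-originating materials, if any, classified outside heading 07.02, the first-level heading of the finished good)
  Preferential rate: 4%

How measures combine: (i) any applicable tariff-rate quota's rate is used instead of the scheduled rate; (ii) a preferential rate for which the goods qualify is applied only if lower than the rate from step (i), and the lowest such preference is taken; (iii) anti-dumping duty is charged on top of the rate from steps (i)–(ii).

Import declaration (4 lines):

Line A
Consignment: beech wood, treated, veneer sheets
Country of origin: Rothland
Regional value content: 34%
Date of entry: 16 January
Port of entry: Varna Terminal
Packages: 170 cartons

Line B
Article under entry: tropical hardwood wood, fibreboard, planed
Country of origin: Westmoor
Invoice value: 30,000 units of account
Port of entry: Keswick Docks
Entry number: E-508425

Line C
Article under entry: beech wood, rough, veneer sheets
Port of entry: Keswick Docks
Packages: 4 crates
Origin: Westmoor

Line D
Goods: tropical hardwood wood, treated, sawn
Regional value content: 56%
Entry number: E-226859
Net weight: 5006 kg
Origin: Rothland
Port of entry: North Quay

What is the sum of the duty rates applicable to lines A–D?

Line A: beech → 07.03; veneer sheets → 07.03.01; treated → 07.03.01.01. Scheduled 25%. Rothland agreement on 07.01: 07.03.01.01 not covered. → 25%.
Line B: tropical hardwood → 07.01; fibreboard → 07.01.01; planed → 07.01.01.01. Scheduled 26%. No special measure applies. → 26%.
Line C: beech → 07.03; veneer sheets → 07.03.01; rough → 07.03.01.02. Scheduled 24%. No special measure applies. → 24%.
Line D: tropical hardwood → 07.01; sawn → 07.01.03; treated → 07.01.03.02. Scheduled 21%. Rothland agreement on 07.01: RVC ≥ 45% → 3% available; preferential 3%. → 3%.
Sum: 25% + 26% + 24% + 3% = 78%.

78%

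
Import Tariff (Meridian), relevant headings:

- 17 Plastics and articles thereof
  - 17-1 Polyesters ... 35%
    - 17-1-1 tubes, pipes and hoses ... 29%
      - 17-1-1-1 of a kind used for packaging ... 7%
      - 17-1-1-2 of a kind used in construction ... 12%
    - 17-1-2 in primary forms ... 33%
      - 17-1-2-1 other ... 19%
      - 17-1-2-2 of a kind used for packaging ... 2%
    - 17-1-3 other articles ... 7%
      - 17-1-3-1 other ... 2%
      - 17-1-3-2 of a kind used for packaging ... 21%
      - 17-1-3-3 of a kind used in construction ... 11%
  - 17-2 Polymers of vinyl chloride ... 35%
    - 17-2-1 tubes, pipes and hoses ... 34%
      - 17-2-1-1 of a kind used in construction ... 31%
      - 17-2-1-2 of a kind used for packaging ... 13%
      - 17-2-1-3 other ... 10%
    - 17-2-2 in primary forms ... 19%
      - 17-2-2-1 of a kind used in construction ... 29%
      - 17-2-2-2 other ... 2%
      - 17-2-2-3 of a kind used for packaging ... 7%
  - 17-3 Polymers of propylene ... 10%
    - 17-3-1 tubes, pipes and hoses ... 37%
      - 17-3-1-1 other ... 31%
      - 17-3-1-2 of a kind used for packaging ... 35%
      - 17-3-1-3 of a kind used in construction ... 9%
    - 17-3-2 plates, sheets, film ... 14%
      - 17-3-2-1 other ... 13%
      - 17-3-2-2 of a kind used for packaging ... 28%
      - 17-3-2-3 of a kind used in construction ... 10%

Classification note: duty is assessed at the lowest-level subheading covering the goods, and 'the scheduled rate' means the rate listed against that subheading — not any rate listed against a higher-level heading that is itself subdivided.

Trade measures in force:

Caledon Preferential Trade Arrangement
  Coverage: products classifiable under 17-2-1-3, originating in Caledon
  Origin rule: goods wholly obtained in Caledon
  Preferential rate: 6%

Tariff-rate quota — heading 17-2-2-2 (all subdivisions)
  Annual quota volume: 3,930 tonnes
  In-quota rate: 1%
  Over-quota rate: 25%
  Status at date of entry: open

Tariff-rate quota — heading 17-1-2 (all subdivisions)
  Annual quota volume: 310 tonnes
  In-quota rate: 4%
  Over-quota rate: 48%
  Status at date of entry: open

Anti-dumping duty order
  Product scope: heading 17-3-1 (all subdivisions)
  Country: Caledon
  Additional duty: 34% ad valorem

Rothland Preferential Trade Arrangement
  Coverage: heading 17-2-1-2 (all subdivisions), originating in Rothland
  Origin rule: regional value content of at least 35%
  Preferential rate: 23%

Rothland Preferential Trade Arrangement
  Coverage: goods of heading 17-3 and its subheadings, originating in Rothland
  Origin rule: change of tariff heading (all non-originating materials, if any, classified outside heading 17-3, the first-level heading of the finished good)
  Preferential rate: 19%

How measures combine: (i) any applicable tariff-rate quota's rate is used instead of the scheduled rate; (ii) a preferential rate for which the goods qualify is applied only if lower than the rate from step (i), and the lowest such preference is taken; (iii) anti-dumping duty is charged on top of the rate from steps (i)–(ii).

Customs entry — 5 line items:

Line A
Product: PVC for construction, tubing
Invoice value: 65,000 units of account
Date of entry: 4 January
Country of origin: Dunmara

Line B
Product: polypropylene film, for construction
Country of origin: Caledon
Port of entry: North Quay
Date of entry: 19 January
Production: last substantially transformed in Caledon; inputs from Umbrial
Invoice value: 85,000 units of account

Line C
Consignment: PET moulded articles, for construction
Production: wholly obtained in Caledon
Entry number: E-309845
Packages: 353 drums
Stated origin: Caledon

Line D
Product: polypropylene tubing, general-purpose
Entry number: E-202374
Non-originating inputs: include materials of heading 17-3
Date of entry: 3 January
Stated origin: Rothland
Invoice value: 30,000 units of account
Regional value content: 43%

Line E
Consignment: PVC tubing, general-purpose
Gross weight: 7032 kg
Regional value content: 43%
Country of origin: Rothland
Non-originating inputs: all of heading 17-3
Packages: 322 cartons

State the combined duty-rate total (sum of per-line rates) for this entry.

93%

Line A: PVC → 17-2; tubing → 17-2-1; for construction → 17-2-1-1. Scheduled 31%. No special measure applies. → 31%.
Line B: polypropylene → 17-3; film → 17-3-2; for construction → 17-3-2-3. Scheduled 10%. Caledon agreement on 17-2-1-3: 17-3-2-3 not covered. → 10%.
Line C: PET → 17-1; moulded articles → 17-1-3; for construction → 17-1-3-3. Scheduled 11%. Caledon agreement on 17-2-1-3: 17-1-3-3 not covered. → 11%.
Line D: polypropylene → 17-3; tubing → 17-3-1; general-purpose → 17-3-1-1. Scheduled 31%. Rothland agreement on 17-2-1-2: 17-3-1-1 not covered; Rothland agreement on 17-3: CTH not met. → 31%.
Line E: PVC → 17-2; tubing → 17-2-1; general-purpose → 17-2-1-3. Scheduled 10%. Rothland agreement on 17-2-1-2: 17-2-1-3 not covered; Rothland agreement on 17-3: 17-2-1-3 not covered. → 10%.
Sum: 31% + 10% + 11% + 31% + 10% = 93%.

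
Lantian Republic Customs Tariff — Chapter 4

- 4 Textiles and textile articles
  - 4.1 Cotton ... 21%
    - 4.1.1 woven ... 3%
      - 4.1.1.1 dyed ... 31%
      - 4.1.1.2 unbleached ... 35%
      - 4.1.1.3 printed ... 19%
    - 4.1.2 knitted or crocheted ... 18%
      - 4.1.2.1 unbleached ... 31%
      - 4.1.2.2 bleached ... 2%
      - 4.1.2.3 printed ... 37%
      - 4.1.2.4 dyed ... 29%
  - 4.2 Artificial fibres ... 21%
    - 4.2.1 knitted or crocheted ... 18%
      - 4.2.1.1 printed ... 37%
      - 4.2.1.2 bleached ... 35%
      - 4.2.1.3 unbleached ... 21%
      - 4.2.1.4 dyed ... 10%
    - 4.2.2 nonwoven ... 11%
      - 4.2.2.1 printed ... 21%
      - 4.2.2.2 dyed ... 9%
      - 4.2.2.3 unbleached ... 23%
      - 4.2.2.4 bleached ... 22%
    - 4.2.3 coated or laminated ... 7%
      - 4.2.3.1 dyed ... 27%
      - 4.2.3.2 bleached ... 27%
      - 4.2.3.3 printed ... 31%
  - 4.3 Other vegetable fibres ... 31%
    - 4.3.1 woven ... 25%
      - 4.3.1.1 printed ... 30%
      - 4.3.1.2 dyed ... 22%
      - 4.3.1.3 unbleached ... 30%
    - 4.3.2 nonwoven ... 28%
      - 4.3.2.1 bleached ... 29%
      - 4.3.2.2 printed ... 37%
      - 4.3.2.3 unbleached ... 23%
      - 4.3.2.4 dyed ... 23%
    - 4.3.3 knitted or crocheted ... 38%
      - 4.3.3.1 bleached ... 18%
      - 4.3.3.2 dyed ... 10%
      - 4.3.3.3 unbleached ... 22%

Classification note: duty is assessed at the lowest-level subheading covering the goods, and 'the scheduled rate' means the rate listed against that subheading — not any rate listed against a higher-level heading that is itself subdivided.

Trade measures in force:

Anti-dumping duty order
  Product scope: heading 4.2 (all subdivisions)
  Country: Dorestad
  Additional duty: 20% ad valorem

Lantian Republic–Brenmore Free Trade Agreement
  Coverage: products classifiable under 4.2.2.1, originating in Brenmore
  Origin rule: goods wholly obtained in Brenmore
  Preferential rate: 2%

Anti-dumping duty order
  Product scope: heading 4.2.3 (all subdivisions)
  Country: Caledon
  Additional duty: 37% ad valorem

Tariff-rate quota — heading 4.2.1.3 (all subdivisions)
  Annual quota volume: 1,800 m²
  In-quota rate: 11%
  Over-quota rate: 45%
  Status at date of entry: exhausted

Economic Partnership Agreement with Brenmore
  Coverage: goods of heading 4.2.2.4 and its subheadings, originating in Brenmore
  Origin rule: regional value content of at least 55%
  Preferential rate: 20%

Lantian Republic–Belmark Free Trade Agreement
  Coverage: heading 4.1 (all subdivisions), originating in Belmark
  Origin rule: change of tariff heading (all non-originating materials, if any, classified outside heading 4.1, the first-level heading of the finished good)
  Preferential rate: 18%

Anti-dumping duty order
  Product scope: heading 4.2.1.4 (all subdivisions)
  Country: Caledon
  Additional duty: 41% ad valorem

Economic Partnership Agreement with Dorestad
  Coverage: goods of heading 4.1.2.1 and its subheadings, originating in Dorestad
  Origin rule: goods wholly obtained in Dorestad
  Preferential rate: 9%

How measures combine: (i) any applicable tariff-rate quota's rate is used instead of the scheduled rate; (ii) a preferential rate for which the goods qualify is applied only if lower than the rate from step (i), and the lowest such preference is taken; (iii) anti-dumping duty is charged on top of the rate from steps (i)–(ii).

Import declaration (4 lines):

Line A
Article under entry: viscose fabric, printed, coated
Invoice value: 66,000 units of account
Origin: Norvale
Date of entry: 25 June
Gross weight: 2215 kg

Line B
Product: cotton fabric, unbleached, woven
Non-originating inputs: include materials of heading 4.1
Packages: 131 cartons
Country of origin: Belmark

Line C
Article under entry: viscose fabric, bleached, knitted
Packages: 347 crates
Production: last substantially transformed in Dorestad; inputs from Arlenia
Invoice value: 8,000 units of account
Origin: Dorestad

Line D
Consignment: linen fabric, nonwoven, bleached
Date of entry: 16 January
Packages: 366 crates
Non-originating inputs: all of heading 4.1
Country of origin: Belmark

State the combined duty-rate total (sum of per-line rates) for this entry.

Line A: viscose → 4.2; coated → 4.2.3; printed → 4.2.3.3. Scheduled 31%. No special measure applies. → 31%.
Line B: cotton → 4.1; woven → 4.1.1; unbleached → 4.1.1.2. Scheduled 35%. Belmark agreement on 4.1: CTH not met. → 35%.
Line C: viscose → 4.2; knitted → 4.2.1; bleached → 4.2.1.2. Scheduled 35%. Dorestad agreement on 4.1.2.1: 4.2.1.2 not covered; anti-dumping (Dorestad, 4.2): +20%; total 35% + 20% = 55%. → 55%.
Line D: linen → 4.3; nonwoven → 4.3.2; bleached → 4.3.2.1. Scheduled 29%. Belmark agreement on 4.1: 4.3.2.1 not covered. → 29%.
Sum: 31% + 35% + 55% + 29% = 150%.

150%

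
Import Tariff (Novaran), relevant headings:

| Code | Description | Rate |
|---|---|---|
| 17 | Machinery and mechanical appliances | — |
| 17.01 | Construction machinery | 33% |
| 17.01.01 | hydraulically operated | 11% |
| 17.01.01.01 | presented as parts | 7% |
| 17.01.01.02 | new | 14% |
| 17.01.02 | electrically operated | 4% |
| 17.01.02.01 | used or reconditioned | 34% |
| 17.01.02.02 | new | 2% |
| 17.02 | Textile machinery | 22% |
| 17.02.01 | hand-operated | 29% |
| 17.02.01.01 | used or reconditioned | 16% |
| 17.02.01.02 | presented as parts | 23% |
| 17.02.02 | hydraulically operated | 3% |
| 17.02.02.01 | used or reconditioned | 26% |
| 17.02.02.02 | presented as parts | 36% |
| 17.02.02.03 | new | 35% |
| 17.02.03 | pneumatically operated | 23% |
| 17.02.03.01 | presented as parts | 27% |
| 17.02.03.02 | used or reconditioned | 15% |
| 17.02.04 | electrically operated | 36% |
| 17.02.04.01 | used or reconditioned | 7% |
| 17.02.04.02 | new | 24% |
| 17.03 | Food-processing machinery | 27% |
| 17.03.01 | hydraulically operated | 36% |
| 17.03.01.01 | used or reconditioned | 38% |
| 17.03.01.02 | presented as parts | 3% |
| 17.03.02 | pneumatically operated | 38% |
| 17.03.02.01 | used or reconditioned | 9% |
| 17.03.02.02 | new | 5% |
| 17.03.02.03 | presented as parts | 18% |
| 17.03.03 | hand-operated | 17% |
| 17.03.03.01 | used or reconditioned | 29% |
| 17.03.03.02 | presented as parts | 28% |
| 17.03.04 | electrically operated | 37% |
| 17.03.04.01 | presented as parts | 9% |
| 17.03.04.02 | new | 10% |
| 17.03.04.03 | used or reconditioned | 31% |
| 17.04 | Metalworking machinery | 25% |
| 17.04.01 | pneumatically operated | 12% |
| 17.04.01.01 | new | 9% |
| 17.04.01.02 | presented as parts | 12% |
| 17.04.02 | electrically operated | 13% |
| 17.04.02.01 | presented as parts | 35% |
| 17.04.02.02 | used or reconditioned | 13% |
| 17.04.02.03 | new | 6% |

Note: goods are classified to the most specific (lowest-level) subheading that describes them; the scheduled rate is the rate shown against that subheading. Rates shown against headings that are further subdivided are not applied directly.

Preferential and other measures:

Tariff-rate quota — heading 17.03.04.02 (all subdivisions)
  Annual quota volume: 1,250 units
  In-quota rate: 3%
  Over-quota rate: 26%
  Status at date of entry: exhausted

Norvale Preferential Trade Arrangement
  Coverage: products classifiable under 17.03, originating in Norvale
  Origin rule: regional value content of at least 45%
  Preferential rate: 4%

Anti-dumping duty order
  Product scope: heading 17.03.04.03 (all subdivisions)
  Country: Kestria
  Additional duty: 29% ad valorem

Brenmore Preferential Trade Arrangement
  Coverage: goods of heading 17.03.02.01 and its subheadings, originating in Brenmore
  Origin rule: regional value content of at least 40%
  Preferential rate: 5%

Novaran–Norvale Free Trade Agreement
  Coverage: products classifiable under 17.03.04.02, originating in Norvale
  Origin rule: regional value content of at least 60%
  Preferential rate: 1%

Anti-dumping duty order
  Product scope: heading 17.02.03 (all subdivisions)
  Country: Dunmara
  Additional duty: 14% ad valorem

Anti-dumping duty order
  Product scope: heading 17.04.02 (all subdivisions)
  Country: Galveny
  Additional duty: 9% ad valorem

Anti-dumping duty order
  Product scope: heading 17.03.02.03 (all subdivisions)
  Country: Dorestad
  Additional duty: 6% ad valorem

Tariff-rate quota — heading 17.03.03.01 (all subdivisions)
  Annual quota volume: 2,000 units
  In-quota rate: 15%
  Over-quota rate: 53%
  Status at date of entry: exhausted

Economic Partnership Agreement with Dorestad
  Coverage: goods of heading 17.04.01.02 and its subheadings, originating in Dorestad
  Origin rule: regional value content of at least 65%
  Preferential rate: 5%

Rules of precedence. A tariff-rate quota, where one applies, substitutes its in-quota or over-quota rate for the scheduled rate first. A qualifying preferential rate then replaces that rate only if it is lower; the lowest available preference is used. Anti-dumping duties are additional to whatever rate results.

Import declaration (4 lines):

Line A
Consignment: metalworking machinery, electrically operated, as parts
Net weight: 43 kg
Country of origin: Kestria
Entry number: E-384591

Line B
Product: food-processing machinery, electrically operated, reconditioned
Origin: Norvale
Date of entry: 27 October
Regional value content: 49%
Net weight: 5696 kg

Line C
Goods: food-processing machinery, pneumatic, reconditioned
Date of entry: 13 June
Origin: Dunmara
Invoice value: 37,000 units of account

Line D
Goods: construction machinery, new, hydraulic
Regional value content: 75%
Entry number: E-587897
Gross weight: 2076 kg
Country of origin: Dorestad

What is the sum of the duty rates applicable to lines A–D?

Line A: metalworking → 17.04; electrically operated → 17.04.02; as parts → 17.04.02.01. Scheduled 35%. No special measure applies. → 35%.
Line B: food-processing → 17.03; electrically operated → 17.03.04; reconditioned → 17.03.04.03. Scheduled 31%. Norvale agreement on 17.03: RVC ≥ 45% → 4% available; Norvale agreement on 17.03.04.02: 17.03.04.03 not covered; preferential 4%. → 4%.
Line C: food-processing → 17.03; pneumatic → 17.03.02; reconditioned → 17.03.02.01. Scheduled 9%. No special measure applies. → 9%.
Line D: construction → 17.01; hydraulic → 17.01.01; new → 17.01.01.02. Scheduled 14%. Dorestad agreement on 17.04.01.02: 17.01.01.02 not covered. → 14%.
Sum: 35% + 4% + 9% + 14% = 62%.

62%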